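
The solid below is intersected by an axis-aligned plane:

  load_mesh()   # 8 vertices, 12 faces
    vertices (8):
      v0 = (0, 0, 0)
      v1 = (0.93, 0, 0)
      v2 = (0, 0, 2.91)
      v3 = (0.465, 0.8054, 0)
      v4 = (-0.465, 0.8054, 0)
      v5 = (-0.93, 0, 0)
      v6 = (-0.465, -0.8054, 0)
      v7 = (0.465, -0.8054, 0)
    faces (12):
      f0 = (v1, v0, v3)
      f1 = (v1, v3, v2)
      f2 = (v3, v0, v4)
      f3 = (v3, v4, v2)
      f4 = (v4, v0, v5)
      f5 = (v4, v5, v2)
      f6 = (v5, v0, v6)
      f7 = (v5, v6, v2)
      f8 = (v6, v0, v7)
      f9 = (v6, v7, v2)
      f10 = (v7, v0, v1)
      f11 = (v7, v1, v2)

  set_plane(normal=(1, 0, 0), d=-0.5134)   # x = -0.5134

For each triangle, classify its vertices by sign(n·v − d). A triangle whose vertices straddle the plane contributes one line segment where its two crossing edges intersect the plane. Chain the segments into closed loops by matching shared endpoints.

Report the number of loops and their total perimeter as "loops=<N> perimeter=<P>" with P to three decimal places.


loops=1 perimeter=4.423

Straddling triangles (4 of 12):
  (v4,v0,v5) [++-] → (-0.5134, 0, 0)–(-0.5134, 0.721569, 0)  len=0.7216
  (v4,v5,v2) [+-+] → (-0.5134, 0.721569, 0)–(-0.5134, 0, 1.30355)  len=1.4899
  (v5,v0,v6) [-++] → (-0.5134, 0, 0)–(-0.5134, -0.721569, 0)  len=0.7216
  (v5,v6,v2) [-++] → (-0.5134, -0.721569, 0)–(-0.5134, 0, 1.30355)  len=1.4899

Chained into 1 loop(s):
  loop 1: 4 segments, perimeter = 4.4230
Total perimeter = 4.423


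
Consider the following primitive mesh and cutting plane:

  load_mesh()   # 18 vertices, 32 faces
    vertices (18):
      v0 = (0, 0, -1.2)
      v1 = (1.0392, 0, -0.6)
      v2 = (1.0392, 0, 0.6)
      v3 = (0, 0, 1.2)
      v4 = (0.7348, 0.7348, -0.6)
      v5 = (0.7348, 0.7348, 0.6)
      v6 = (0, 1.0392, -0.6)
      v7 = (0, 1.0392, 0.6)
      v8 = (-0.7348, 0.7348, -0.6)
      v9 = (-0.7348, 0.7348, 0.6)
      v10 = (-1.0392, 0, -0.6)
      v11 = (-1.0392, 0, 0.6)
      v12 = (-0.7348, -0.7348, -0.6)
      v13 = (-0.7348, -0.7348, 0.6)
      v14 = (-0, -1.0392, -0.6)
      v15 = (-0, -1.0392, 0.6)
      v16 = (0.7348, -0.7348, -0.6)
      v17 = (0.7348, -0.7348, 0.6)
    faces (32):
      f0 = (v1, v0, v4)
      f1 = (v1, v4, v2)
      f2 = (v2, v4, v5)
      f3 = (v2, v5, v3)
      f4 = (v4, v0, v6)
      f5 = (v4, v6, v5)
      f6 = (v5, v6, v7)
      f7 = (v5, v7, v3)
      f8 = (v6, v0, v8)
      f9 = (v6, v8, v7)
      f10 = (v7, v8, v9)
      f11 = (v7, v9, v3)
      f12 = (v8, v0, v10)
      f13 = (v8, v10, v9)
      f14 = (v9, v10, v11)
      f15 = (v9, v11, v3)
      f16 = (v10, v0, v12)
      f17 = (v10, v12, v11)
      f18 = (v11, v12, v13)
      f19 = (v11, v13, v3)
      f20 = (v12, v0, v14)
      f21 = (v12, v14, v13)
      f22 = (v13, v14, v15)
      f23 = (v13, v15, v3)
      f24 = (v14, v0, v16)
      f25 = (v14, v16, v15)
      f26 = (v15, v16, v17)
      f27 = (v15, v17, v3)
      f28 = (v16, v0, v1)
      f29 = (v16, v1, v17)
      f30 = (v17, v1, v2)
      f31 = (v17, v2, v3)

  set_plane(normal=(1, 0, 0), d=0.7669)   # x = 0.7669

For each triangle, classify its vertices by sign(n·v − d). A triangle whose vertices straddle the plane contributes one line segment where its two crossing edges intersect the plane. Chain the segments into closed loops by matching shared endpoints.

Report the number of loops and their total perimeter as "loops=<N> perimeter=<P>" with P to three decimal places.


Straddling triangles (8 of 32):
  (v1,v0,v4) [+--] → (0.7669, 0, -0.757217)–(0.7669, 0.657313, -0.6)  len=0.6759
  (v1,v4,v2) [+-+] → (0.7669, 0.657313, -0.6)–(0.7669, 0.657313, -0.473456)  len=0.1265
  (v2,v4,v5) [+--] → (0.7669, 0.657313, -0.473456)–(0.7669, 0.657313, 0.6)  len=1.0735
  (v2,v5,v3) [+--] → (0.7669, 0.657313, 0.6)–(0.7669, 0, 0.757217)  len=0.6759
  (v16,v0,v1) [--+] → (0.7669, 0, -0.757217)–(0.7669, -0.657313, -0.6)  len=0.6759
  (v16,v1,v17) [-+-] → (0.7669, -0.657313, -0.6)–(0.7669, -0.657313, 0.473456)  len=1.0735
  (v17,v1,v2) [-++] → (0.7669, -0.657313, 0.473456)–(0.7669, -0.657313, 0.6)  len=0.1265
  (v17,v2,v3) [-+-] → (0.7669, -0.657313, 0.6)–(0.7669, 0, 0.757217)  len=0.6759

Chained into 1 loop(s):
  loop 1: 8 segments, perimeter = 5.1034
Total perimeter = 5.103

loops=1 perimeter=5.103


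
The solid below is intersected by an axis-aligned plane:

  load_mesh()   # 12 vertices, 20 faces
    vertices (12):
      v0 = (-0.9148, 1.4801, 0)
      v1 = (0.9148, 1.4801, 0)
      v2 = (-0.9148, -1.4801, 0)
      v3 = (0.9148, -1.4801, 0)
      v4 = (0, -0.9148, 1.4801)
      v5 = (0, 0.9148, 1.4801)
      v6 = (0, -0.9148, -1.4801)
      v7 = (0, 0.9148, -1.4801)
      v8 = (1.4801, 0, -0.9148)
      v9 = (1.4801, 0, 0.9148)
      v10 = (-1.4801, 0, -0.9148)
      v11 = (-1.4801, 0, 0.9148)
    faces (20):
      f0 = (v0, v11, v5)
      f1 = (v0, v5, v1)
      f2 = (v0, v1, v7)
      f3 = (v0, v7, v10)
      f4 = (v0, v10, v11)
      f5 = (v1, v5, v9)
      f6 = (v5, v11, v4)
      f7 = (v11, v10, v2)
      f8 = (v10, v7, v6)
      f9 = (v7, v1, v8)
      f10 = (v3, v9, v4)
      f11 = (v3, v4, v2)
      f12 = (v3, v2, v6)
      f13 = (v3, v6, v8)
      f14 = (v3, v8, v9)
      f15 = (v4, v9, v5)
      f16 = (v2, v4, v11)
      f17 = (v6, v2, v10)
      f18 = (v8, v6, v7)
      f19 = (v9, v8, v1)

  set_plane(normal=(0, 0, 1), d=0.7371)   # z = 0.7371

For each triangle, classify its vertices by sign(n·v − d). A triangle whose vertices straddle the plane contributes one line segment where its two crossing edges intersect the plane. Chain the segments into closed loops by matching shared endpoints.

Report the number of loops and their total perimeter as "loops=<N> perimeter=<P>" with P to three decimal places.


loops=1 perimeter=8.222

Straddling triangles (10 of 20):
  (v0,v11,v5) [-++] → (-1.37029, 0.28751, 0.7371)–(-0.459223, 1.19858, 0.7371)  len=1.2884
  (v0,v5,v1) [-+-] → (-0.459223, 1.19858, 0.7371)–(0.459223, 1.19858, 0.7371)  len=0.9184
  (v0,v10,v11) [--+] → (-1.4801, 0, 0.7371)–(-1.37029, 0.28751, 0.7371)  len=0.3078
  (v1,v5,v9) [-++] → (0.459223, 1.19858, 0.7371)–(1.37029, 0.28751, 0.7371)  len=1.2884
  (v11,v10,v2) [+--] → (-1.4801, 0, 0.7371)–(-1.37029, -0.28751, 0.7371)  len=0.3078
  (v3,v9,v4) [-++] → (1.37029, -0.28751, 0.7371)–(0.459223, -1.19858, 0.7371)  len=1.2884
  (v3,v4,v2) [-+-] → (0.459223, -1.19858, 0.7371)–(-0.459223, -1.19858, 0.7371)  len=0.9184
  (v3,v8,v9) [--+] → (1.4801, 0, 0.7371)–(1.37029, -0.28751, 0.7371)  len=0.3078
  (v2,v4,v11) [-++] → (-0.459223, -1.19858, 0.7371)–(-1.37029, -0.28751, 0.7371)  len=1.2884
  (v9,v8,v1) [+--] → (1.4801, 0, 0.7371)–(1.37029, 0.28751, 0.7371)  len=0.3078

Chained into 1 loop(s):
  loop 1: 10 segments, perimeter = 8.2217
Total perimeter = 8.222


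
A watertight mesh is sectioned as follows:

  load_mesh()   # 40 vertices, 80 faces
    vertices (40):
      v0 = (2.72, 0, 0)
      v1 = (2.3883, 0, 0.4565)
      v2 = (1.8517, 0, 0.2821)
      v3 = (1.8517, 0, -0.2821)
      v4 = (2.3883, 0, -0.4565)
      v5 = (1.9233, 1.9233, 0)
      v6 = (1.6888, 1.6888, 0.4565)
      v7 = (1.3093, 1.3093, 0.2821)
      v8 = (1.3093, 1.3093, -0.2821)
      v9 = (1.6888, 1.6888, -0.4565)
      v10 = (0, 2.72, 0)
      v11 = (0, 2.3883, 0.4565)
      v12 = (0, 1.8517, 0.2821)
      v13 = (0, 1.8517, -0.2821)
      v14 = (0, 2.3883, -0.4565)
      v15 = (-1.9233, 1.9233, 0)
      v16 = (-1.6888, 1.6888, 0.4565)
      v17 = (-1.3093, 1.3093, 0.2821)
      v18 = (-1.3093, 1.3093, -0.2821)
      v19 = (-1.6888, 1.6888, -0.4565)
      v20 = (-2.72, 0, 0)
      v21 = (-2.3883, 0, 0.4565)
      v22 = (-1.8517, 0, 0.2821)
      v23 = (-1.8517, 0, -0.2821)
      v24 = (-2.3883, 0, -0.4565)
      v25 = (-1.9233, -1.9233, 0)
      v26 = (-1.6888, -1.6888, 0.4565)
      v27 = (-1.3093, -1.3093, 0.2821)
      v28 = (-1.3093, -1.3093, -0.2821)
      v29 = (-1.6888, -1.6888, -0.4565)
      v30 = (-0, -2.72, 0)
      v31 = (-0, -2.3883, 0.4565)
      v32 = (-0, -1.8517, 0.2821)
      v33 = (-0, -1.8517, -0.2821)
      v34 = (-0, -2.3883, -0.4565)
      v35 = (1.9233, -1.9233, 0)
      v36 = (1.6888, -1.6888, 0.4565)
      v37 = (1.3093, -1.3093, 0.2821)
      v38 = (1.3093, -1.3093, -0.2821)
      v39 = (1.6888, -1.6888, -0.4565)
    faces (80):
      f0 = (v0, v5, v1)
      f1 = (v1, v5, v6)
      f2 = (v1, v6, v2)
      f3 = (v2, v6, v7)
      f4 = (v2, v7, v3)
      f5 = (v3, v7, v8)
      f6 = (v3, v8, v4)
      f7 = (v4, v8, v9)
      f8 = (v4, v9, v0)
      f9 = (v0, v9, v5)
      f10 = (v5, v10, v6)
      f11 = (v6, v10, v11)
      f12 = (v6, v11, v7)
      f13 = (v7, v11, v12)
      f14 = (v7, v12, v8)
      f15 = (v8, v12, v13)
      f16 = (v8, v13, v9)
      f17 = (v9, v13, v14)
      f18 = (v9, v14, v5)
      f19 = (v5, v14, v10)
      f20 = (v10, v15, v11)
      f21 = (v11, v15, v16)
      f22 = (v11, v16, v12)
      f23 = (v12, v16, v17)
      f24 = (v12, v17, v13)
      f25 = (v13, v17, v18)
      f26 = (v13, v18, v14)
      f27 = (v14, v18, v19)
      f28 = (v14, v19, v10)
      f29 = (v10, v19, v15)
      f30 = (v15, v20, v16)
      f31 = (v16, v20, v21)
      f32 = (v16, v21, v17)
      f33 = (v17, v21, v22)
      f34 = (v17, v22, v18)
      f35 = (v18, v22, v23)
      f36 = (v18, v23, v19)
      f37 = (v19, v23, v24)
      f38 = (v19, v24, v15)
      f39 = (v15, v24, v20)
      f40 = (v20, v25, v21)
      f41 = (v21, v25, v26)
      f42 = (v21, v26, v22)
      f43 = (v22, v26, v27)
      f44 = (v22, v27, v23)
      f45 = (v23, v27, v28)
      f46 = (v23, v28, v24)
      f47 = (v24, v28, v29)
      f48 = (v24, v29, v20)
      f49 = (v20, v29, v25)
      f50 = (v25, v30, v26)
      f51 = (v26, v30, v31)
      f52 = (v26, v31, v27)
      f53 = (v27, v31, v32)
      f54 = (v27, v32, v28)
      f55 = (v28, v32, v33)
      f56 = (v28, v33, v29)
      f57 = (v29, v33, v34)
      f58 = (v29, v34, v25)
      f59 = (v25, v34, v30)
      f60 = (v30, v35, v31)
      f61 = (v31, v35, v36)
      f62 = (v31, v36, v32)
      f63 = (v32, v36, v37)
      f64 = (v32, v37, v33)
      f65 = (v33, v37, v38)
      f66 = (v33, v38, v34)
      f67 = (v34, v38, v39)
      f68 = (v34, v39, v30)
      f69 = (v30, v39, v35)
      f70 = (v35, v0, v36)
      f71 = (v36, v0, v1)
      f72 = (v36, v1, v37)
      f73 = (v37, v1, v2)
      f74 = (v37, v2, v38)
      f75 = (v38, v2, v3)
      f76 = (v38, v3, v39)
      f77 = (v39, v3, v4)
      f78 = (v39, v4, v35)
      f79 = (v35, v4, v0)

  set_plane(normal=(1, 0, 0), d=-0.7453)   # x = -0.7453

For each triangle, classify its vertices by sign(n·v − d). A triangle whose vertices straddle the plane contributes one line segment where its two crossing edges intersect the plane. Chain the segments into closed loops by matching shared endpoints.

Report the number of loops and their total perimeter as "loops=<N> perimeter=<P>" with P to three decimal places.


loops=2 perimeter=5.643

Straddling triangles (20 of 80):
  (v10,v15,v11) [+-+] → (-0.7453, 2.41127, 0)–(-0.7453, 2.20811, 0.279601)  len=0.3456
  (v11,v15,v16) [+--] → (-0.7453, 2.20811, 0.279601)–(-0.7453, 2.0796, 0.4565)  len=0.2187
  (v11,v16,v12) [+-+] → (-0.7453, 2.0796, 0.4565)–(-0.7453, 1.77981, 0.359066)  len=0.3152
  (v12,v16,v17) [+--] → (-0.7453, 1.77981, 0.359066)–(-0.7453, 1.54295, 0.2821)  len=0.2491
  (v12,v17,v13) [+-+] → (-0.7453, 1.54295, 0.2821)–(-0.7453, 1.54295, 0.0390627)  len=0.2430
  (v13,v17,v18) [+--] → (-0.7453, 1.54295, 0.0390627)–(-0.7453, 1.54295, -0.2821)  len=0.3212
  (v13,v18,v14) [+-+] → (-0.7453, 1.54295, -0.2821)–(-0.7453, 1.77409, -0.357225)  len=0.2431
  (v14,v18,v19) [+--] → (-0.7453, 1.77409, -0.357225)–(-0.7453, 2.0796, -0.4565)  len=0.3212
  (v14,v19,v10) [+-+] → (-0.7453, 2.0796, -0.4565)–(-0.7453, 2.26491, -0.201462)  len=0.3153
  (v10,v19,v15) [+--] → (-0.7453, 2.26491, -0.201462)–(-0.7453, 2.41127, 0)  len=0.2490
  (v25,v30,v26) [-+-] → (-0.7453, -2.41127, 0)–(-0.7453, -2.26491, 0.201462)  len=0.2490
  (v26,v30,v31) [-++] → (-0.7453, -2.26491, 0.201462)–(-0.7453, -2.0796, 0.4565)  len=0.3153
  (v26,v31,v27) [-+-] → (-0.7453, -2.0796, 0.4565)–(-0.7453, -1.77409, 0.357225)  len=0.3212
  (v27,v31,v32) [-++] → (-0.7453, -1.77409, 0.357225)–(-0.7453, -1.54295, 0.2821)  len=0.2431
  (v27,v32,v28) [-+-] → (-0.7453, -1.54295, 0.2821)–(-0.7453, -1.54295, -0.0390627)  len=0.3212
  (v28,v32,v33) [-++] → (-0.7453, -1.54295, -0.0390627)–(-0.7453, -1.54295, -0.2821)  len=0.2430
  (v28,v33,v29) [-+-] → (-0.7453, -1.54295, -0.2821)–(-0.7453, -1.77981, -0.359066)  len=0.2491
  (v29,v33,v34) [-++] → (-0.7453, -1.77981, -0.359066)–(-0.7453, -2.0796, -0.4565)  len=0.3152
  (v29,v34,v25) [-+-] → (-0.7453, -2.0796, -0.4565)–(-0.7453, -2.20811, -0.279601)  len=0.2187
  (v25,v34,v30) [-++] → (-0.7453, -2.20811, -0.279601)–(-0.7453, -2.41127, 0)  len=0.3456

Chained into 2 loop(s):
  loop 1: 10 segments, perimeter = 2.8213
  loop 2: 10 segments, perimeter = 2.8213
Total perimeter = 5.643


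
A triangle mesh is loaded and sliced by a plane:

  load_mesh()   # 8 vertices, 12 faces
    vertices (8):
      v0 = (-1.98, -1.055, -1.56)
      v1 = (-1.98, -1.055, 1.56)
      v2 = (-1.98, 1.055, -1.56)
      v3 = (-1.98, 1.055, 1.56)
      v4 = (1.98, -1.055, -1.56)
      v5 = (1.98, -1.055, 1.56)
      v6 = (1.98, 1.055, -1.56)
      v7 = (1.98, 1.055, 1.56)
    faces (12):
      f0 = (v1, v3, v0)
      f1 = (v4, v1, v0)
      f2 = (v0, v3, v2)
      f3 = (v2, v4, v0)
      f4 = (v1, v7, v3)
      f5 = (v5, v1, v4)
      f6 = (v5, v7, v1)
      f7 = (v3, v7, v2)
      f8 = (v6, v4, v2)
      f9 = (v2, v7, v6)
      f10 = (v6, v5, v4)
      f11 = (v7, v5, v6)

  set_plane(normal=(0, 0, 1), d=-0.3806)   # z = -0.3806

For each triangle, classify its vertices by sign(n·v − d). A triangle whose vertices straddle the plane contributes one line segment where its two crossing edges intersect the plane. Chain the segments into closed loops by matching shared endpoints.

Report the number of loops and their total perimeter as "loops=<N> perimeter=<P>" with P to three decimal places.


Straddling triangles (8 of 12):
  (v1,v3,v0) [++-] → (-1.98, -0.257393, -0.3806)–(-1.98, -1.055, -0.3806)  len=0.7976
  (v4,v1,v0) [-+-] → (0.483069, -1.055, -0.3806)–(-1.98, -1.055, -0.3806)  len=2.4631
  (v0,v3,v2) [-+-] → (-1.98, -0.257393, -0.3806)–(-1.98, 1.055, -0.3806)  len=1.3124
  (v5,v1,v4) [++-] → (0.483069, -1.055, -0.3806)–(1.98, -1.055, -0.3806)  len=1.4969
  (v3,v7,v2) [++-] → (-0.483069, 1.055, -0.3806)–(-1.98, 1.055, -0.3806)  len=1.4969
  (v2,v7,v6) [-+-] → (-0.483069, 1.055, -0.3806)–(1.98, 1.055, -0.3806)  len=2.4631
  (v6,v5,v4) [-+-] → (1.98, 0.257393, -0.3806)–(1.98, -1.055, -0.3806)  len=1.3124
  (v7,v5,v6) [++-] → (1.98, 0.257393, -0.3806)–(1.98, 1.055, -0.3806)  len=0.7976

Chained into 1 loop(s):
  loop 1: 8 segments, perimeter = 12.1400
Total perimeter = 12.140

loops=1 perimeter=12.140


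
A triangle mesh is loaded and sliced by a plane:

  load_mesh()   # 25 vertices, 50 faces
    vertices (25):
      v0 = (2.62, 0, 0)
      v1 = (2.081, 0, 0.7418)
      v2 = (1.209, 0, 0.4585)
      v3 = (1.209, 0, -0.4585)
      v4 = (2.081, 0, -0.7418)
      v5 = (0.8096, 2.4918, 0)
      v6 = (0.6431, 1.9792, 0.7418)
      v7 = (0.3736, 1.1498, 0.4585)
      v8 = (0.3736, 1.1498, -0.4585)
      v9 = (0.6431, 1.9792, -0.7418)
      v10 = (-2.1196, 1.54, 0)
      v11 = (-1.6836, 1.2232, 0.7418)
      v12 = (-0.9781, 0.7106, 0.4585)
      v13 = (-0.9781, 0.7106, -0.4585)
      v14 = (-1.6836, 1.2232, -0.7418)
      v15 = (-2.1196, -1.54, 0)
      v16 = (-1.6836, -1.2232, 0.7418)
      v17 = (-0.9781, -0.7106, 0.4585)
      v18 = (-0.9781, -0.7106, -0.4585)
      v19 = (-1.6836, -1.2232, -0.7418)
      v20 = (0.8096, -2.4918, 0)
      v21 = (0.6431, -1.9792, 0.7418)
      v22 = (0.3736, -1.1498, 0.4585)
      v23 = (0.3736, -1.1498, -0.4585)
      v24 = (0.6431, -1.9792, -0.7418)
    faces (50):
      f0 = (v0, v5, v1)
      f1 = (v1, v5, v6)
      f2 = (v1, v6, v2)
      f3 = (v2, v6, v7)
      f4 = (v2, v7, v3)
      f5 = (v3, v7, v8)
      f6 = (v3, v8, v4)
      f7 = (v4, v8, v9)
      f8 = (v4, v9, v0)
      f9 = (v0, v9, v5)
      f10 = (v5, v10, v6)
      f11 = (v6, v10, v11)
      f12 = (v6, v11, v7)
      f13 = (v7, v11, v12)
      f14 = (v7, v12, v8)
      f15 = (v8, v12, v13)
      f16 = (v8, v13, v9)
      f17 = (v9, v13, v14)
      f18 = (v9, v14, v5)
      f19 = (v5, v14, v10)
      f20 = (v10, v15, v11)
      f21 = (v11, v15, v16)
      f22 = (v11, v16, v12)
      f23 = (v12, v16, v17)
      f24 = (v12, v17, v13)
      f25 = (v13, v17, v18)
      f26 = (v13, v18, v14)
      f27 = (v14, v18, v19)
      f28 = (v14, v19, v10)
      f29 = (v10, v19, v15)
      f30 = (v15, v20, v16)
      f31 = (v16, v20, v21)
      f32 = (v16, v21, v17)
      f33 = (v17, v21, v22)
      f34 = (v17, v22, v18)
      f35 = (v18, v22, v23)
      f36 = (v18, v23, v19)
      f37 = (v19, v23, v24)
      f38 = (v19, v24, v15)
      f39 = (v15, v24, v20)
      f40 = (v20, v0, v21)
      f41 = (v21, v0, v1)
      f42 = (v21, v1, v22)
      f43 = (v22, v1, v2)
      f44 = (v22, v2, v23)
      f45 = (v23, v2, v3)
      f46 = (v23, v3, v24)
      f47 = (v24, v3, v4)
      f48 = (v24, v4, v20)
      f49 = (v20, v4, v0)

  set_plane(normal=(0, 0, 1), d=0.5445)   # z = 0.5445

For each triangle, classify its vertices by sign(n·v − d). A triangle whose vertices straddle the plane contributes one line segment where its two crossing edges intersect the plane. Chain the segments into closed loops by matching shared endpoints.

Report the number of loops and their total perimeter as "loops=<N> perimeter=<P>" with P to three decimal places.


loops=2 perimeter=21.737

Straddling triangles (20 of 50):
  (v0,v5,v1) [--+] → (1.74284, 0.662756, 0.5445)–(2.22436, 0, 0.5445)  len=0.8192
  (v1,v5,v6) [+-+] → (1.74284, 0.662756, 0.5445)–(0.687385, 2.11554, 0.5445)  len=1.7957
  (v1,v6,v2) [++-] → (1.03721, 0.600816, 0.5445)–(1.47371, 0, 0.5445)  len=0.7426
  (v2,v6,v7) [-+-] → (1.03721, 0.600816, 0.5445)–(0.455411, 1.40158, 0.5445)  len=0.9898
  (v5,v10,v6) [--+] → (-0.0917082, 1.86238, 0.5445)–(0.687385, 2.11554, 0.5445)  len=0.8192
  (v6,v10,v11) [+-+] → (-0.0917082, 1.86238, 0.5445)–(-1.79956, 1.30746, 0.5445)  len=1.7957
  (v6,v11,v7) [++-] → (-0.250894, 1.17208, 0.5445)–(0.455411, 1.40158, 0.5445)  len=0.7427
  (v7,v11,v12) [-+-] → (-0.250894, 1.17208, 0.5445)–(-1.19227, 0.866207, 0.5445)  len=0.9898
  (v10,v15,v11) [--+] → (-1.79956, 0.488259, 0.5445)–(-1.79956, 1.30746, 0.5445)  len=0.8192
  (v11,v15,v16) [+-+] → (-1.79956, 0.488259, 0.5445)–(-1.79956, -1.30746, 0.5445)  len=1.7957
  (v11,v16,v12) [++-] → (-1.19227, 0.123566, 0.5445)–(-1.19227, 0.866207, 0.5445)  len=0.7426
  (v12,v16,v17) [-+-] → (-1.19227, 0.123566, 0.5445)–(-1.19227, -0.866207, 0.5445)  len=0.9898
  (v15,v20,v16) [--+] → (-1.02047, -1.56062, 0.5445)–(-1.79956, -1.30746, 0.5445)  len=0.8192
  (v16,v20,v21) [+-+] → (-1.02047, -1.56062, 0.5445)–(0.687385, -2.11554, 0.5445)  len=1.7957
  (v16,v21,v17) [++-] → (-0.48596, -1.0957, 0.5445)–(-1.19227, -0.866207, 0.5445)  len=0.7427
  (v17,v21,v22) [-+-] → (-0.48596, -1.0957, 0.5445)–(0.455411, -1.40158, 0.5445)  len=0.9898
  (v20,v0,v21) [--+] → (1.16891, -1.45278, 0.5445)–(0.687385, -2.11554, 0.5445)  len=0.8192
  (v21,v0,v1) [+-+] → (1.16891, -1.45278, 0.5445)–(2.22436, 0, 0.5445)  len=1.7957
  (v21,v1,v22) [++-] → (0.891907, -0.800761, 0.5445)–(0.455411, -1.40158, 0.5445)  len=0.7426
  (v22,v1,v2) [-+-] → (0.891907, -0.800761, 0.5445)–(1.47371, 0, 0.5445)  len=0.9898

Chained into 2 loop(s):
  loop 1: 10 segments, perimeter = 13.0746
  loop 2: 10 segments, perimeter = 8.6622
Total perimeter = 21.737


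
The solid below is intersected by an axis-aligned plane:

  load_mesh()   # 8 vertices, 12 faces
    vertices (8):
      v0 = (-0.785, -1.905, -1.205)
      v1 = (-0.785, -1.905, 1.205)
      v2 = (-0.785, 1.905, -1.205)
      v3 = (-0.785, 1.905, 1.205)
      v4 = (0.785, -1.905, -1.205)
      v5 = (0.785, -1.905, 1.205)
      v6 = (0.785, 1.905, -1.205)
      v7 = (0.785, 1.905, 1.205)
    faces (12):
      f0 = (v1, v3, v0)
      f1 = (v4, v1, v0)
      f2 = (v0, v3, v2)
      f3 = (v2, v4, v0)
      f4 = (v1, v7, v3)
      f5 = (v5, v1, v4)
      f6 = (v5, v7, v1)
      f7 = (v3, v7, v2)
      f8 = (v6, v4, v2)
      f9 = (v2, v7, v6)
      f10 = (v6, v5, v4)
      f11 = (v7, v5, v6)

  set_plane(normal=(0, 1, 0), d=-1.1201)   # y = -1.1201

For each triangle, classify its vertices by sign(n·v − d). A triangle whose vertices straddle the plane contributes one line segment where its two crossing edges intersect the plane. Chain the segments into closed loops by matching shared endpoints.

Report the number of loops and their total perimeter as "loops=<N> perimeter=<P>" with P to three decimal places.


Straddling triangles (8 of 12):
  (v1,v3,v0) [-+-] → (-0.785, -1.1201, 1.205)–(-0.785, -1.1201, -0.708515)  len=1.9135
  (v0,v3,v2) [-++] → (-0.785, -1.1201, -0.708515)–(-0.785, -1.1201, -1.205)  len=0.4965
  (v2,v4,v0) [+--] → (0.461564, -1.1201, -1.205)–(-0.785, -1.1201, -1.205)  len=1.2466
  (v1,v7,v3) [-++] → (-0.461564, -1.1201, 1.205)–(-0.785, -1.1201, 1.205)  len=0.3234
  (v5,v7,v1) [-+-] → (0.785, -1.1201, 1.205)–(-0.461564, -1.1201, 1.205)  len=1.2466
  (v6,v4,v2) [+-+] → (0.785, -1.1201, -1.205)–(0.461564, -1.1201, -1.205)  len=0.3234
  (v6,v5,v4) [+--] → (0.785, -1.1201, 0.708515)–(0.785, -1.1201, -1.205)  len=1.9135
  (v7,v5,v6) [+-+] → (0.785, -1.1201, 1.205)–(0.785, -1.1201, 0.708515)  len=0.4965

Chained into 1 loop(s):
  loop 1: 8 segments, perimeter = 7.9600
Total perimeter = 7.960

loops=1 perimeter=7.960


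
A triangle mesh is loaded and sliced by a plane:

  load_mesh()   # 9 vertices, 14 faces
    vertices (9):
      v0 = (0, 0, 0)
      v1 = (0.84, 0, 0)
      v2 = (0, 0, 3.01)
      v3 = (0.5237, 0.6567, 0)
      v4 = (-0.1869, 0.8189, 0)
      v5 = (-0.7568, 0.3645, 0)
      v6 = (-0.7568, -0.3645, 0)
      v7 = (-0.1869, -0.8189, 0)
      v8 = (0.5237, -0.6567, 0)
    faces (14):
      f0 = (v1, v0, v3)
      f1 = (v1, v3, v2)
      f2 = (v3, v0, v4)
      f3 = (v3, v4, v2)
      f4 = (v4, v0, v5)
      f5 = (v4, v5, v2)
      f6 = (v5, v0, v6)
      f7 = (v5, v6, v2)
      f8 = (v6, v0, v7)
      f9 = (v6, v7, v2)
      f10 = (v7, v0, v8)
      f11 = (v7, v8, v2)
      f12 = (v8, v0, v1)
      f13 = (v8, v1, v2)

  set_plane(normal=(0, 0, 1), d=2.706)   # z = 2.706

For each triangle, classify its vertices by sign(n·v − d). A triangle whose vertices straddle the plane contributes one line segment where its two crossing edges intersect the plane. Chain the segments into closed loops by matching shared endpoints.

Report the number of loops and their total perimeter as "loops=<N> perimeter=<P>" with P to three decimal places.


loops=1 perimeter=0.515

Straddling triangles (7 of 14):
  (v1,v3,v2) [--+] → (0.052892, 0.0663245, 2.706)–(0.0848372, 0, 2.706)  len=0.0736
  (v3,v4,v2) [--+] → (-0.0188763, 0.0827062, 2.706)–(0.052892, 0.0663245, 2.706)  len=0.0736
  (v4,v5,v2) [--+] → (-0.0764343, 0.0368133, 2.706)–(-0.0188763, 0.0827062, 2.706)  len=0.0736
  (v5,v6,v2) [--+] → (-0.0764343, -0.0368133, 2.706)–(-0.0764343, 0.0368133, 2.706)  len=0.0736
  (v6,v7,v2) [--+] → (-0.0188763, -0.0827062, 2.706)–(-0.0764343, -0.0368133, 2.706)  len=0.0736
  (v7,v8,v2) [--+] → (0.052892, -0.0663245, 2.706)–(-0.0188763, -0.0827062, 2.706)  len=0.0736
  (v8,v1,v2) [--+] → (0.0848372, 0, 2.706)–(0.052892, -0.0663245, 2.706)  len=0.0736

Chained into 1 loop(s):
  loop 1: 7 segments, perimeter = 0.5153
Total perimeter = 0.515


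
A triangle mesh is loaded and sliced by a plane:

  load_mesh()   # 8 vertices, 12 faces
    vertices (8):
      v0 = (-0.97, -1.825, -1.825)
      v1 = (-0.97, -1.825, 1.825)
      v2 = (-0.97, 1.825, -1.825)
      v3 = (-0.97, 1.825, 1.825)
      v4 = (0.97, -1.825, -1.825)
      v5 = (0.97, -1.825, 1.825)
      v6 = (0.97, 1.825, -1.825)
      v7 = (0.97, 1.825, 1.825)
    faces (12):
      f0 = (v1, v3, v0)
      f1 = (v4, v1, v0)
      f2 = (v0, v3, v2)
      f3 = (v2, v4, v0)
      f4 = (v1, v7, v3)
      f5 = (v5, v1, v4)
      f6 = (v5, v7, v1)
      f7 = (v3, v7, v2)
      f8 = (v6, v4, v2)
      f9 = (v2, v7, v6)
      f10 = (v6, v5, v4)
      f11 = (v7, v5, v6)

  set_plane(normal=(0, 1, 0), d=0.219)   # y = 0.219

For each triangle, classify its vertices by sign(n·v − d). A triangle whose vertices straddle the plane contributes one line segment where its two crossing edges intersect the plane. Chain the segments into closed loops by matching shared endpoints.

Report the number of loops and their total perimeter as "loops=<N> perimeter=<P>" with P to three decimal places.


loops=1 perimeter=11.180

Straddling triangles (8 of 12):
  (v1,v3,v0) [-+-] → (-0.97, 0.219, 1.825)–(-0.97, 0.219, 0.219)  len=1.6060
  (v0,v3,v2) [-++] → (-0.97, 0.219, 0.219)–(-0.97, 0.219, -1.825)  len=2.0440
  (v2,v4,v0) [+--] → (-0.1164, 0.219, -1.825)–(-0.97, 0.219, -1.825)  len=0.8536
  (v1,v7,v3) [-++] → (0.1164, 0.219, 1.825)–(-0.97, 0.219, 1.825)  len=1.0864
  (v5,v7,v1) [-+-] → (0.97, 0.219, 1.825)–(0.1164, 0.219, 1.825)  len=0.8536
  (v6,v4,v2) [+-+] → (0.97, 0.219, -1.825)–(-0.1164, 0.219, -1.825)  len=1.0864
  (v6,v5,v4) [+--] → (0.97, 0.219, -0.219)–(0.97, 0.219, -1.825)  len=1.6060
  (v7,v5,v6) [+-+] → (0.97, 0.219, 1.825)–(0.97, 0.219, -0.219)  len=2.0440

Chained into 1 loop(s):
  loop 1: 8 segments, perimeter = 11.1800
Total perimeter = 11.180


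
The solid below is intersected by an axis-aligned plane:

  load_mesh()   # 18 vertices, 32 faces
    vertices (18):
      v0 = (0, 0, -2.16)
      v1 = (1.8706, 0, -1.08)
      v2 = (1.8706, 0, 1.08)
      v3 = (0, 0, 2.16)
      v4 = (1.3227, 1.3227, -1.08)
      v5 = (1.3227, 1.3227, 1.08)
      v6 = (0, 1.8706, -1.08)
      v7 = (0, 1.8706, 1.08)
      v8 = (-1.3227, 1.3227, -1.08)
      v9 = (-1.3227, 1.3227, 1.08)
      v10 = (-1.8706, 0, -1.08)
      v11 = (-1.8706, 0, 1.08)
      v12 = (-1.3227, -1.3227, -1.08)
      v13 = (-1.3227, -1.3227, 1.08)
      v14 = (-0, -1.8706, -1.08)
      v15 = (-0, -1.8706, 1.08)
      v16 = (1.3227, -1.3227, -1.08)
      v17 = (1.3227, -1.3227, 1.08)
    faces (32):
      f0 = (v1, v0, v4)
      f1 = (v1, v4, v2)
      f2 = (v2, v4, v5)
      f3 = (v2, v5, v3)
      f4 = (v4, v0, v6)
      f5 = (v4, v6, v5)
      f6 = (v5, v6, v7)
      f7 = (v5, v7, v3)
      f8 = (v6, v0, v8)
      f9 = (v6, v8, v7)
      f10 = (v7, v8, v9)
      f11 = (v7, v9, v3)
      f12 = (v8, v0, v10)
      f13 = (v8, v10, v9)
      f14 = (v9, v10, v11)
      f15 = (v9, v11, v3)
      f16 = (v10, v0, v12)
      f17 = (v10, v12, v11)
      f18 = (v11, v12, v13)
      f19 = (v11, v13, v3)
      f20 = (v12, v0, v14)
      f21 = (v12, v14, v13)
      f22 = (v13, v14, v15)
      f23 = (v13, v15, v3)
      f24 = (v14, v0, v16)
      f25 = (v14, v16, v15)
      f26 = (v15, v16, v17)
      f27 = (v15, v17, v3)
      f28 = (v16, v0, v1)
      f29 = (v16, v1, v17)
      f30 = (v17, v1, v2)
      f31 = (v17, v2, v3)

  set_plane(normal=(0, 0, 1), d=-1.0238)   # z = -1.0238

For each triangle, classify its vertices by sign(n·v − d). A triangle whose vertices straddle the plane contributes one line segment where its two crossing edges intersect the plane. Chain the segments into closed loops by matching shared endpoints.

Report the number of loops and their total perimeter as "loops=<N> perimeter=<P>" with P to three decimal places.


Straddling triangles (16 of 32):
  (v1,v4,v2) [--+] → (1.33696, 1.28829, -1.0238)–(1.8706, 0, -1.0238)  len=1.3944
  (v2,v4,v5) [+-+] → (1.33696, 1.28829, -1.0238)–(1.3227, 1.3227, -1.0238)  len=0.0373
  (v4,v6,v5) [--+] → (0.0344147, 1.85634, -1.0238)–(1.3227, 1.3227, -1.0238)  len=1.3944
  (v5,v6,v7) [+-+] → (0.0344147, 1.85634, -1.0238)–(0, 1.8706, -1.0238)  len=0.0373
  (v6,v8,v7) [--+] → (-1.28829, 1.33696, -1.0238)–(0, 1.8706, -1.0238)  len=1.3944
  (v7,v8,v9) [+-+] → (-1.28829, 1.33696, -1.0238)–(-1.3227, 1.3227, -1.0238)  len=0.0373
  (v8,v10,v9) [--+] → (-1.85634, 0.0344147, -1.0238)–(-1.3227, 1.3227, -1.0238)  len=1.3944
  (v9,v10,v11) [+-+] → (-1.85634, 0.0344147, -1.0238)–(-1.8706, 0, -1.0238)  len=0.0373
  (v10,v12,v11) [--+] → (-1.33696, -1.28829, -1.0238)–(-1.8706, 0, -1.0238)  len=1.3944
  (v11,v12,v13) [+-+] → (-1.33696, -1.28829, -1.0238)–(-1.3227, -1.3227, -1.0238)  len=0.0373
  (v12,v14,v13) [--+] → (-0.0344147, -1.85634, -1.0238)–(-1.3227, -1.3227, -1.0238)  len=1.3944
  (v13,v14,v15) [+-+] → (-0.0344147, -1.85634, -1.0238)–(0, -1.8706, -1.0238)  len=0.0373
  (v14,v16,v15) [--+] → (1.28829, -1.33696, -1.0238)–(0, -1.8706, -1.0238)  len=1.3944
  (v15,v16,v17) [+-+] → (1.28829, -1.33696, -1.0238)–(1.3227, -1.3227, -1.0238)  len=0.0373
  (v16,v1,v17) [--+] → (1.85634, -0.0344147, -1.0238)–(1.3227, -1.3227, -1.0238)  len=1.3944
  (v17,v1,v2) [+-+] → (1.85634, -0.0344147, -1.0238)–(1.8706, 0, -1.0238)  len=0.0373

Chained into 1 loop(s):
  loop 1: 16 segments, perimeter = 11.4535
Total perimeter = 11.454

loops=1 perimeter=11.454


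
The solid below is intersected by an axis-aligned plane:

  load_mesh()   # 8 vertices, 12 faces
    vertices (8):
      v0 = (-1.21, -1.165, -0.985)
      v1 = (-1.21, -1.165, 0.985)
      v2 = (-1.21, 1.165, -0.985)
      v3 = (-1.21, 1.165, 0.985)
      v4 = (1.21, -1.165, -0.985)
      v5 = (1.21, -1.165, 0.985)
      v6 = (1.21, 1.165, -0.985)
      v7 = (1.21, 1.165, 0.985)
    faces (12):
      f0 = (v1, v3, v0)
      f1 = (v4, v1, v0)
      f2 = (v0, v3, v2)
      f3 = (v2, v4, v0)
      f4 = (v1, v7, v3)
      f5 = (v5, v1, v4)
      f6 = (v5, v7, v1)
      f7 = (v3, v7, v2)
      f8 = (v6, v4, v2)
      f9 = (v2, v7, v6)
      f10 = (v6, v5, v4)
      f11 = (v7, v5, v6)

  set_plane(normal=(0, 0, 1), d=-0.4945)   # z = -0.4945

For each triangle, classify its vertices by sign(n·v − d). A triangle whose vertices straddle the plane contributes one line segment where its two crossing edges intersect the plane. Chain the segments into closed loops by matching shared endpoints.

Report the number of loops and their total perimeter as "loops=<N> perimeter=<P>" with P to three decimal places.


loops=1 perimeter=9.500

Straddling triangles (8 of 12):
  (v1,v3,v0) [++-] → (-1.21, -0.584865, -0.4945)–(-1.21, -1.165, -0.4945)  len=0.5801
  (v4,v1,v0) [-+-] → (0.607457, -1.165, -0.4945)–(-1.21, -1.165, -0.4945)  len=1.8175
  (v0,v3,v2) [-+-] → (-1.21, -0.584865, -0.4945)–(-1.21, 1.165, -0.4945)  len=1.7499
  (v5,v1,v4) [++-] → (0.607457, -1.165, -0.4945)–(1.21, -1.165, -0.4945)  len=0.6025
  (v3,v7,v2) [++-] → (-0.607457, 1.165, -0.4945)–(-1.21, 1.165, -0.4945)  len=0.6025
  (v2,v7,v6) [-+-] → (-0.607457, 1.165, -0.4945)–(1.21, 1.165, -0.4945)  len=1.8175
  (v6,v5,v4) [-+-] → (1.21, 0.584865, -0.4945)–(1.21, -1.165, -0.4945)  len=1.7499
  (v7,v5,v6) [++-] → (1.21, 0.584865, -0.4945)–(1.21, 1.165, -0.4945)  len=0.5801

Chained into 1 loop(s):
  loop 1: 8 segments, perimeter = 9.5000
Total perimeter = 9.500


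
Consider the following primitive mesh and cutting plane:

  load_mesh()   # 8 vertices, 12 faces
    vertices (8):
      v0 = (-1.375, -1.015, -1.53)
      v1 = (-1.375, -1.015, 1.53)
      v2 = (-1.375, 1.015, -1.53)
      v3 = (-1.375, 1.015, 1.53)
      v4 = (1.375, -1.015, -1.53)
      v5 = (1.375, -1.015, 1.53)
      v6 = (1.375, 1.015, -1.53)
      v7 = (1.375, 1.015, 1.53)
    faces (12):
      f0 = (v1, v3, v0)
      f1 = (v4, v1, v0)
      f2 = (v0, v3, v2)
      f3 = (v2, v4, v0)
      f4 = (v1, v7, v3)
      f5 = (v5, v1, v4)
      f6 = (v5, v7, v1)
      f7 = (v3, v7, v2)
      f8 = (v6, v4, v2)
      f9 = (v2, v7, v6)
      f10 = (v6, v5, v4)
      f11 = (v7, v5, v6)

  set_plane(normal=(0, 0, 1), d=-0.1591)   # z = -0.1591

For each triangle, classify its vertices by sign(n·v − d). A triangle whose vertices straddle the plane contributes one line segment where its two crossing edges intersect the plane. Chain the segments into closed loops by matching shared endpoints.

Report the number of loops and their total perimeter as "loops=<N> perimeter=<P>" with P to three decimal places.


loops=1 perimeter=9.560

Straddling triangles (8 of 12):
  (v1,v3,v0) [++-] → (-1.375, -0.105547, -0.1591)–(-1.375, -1.015, -0.1591)  len=0.9095
  (v4,v1,v0) [-+-] → (0.142982, -1.015, -0.1591)–(-1.375, -1.015, -0.1591)  len=1.5180
  (v0,v3,v2) [-+-] → (-1.375, -0.105547, -0.1591)–(-1.375, 1.015, -0.1591)  len=1.1205
  (v5,v1,v4) [++-] → (0.142982, -1.015, -0.1591)–(1.375, -1.015, -0.1591)  len=1.2320
  (v3,v7,v2) [++-] → (-0.142982, 1.015, -0.1591)–(-1.375, 1.015, -0.1591)  len=1.2320
  (v2,v7,v6) [-+-] → (-0.142982, 1.015, -0.1591)–(1.375, 1.015, -0.1591)  len=1.5180
  (v6,v5,v4) [-+-] → (1.375, 0.105547, -0.1591)–(1.375, -1.015, -0.1591)  len=1.1205
  (v7,v5,v6) [++-] → (1.375, 0.105547, -0.1591)–(1.375, 1.015, -0.1591)  len=0.9095

Chained into 1 loop(s):
  loop 1: 8 segments, perimeter = 9.5600
Total perimeter = 9.560


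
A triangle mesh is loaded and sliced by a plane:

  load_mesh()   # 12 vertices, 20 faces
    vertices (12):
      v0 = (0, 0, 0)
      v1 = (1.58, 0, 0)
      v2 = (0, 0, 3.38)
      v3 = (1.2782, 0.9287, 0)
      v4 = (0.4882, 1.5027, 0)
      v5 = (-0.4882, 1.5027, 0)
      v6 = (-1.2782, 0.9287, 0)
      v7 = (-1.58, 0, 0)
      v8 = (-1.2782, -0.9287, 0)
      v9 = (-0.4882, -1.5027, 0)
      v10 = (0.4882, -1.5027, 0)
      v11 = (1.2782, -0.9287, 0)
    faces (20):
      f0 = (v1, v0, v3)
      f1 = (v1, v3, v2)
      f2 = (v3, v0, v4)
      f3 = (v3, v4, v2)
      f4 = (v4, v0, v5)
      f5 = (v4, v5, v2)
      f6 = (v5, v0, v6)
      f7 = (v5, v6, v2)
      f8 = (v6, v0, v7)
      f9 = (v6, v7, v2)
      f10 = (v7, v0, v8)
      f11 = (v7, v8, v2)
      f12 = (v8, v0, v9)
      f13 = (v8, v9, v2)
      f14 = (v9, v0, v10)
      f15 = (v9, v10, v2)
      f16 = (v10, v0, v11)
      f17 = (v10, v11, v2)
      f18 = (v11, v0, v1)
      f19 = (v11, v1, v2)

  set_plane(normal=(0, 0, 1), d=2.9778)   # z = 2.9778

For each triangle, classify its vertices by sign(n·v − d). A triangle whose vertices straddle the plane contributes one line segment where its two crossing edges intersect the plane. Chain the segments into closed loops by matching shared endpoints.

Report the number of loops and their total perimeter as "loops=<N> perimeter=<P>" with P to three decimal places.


loops=1 perimeter=1.162

Straddling triangles (10 of 20):
  (v1,v3,v2) [--+] → (0.152098, 0.11051, 2.9778)–(0.188011, 0, 2.9778)  len=0.1162
  (v3,v4,v2) [--+] → (0.0580929, 0.178812, 2.9778)–(0.152098, 0.11051, 2.9778)  len=0.1162
  (v4,v5,v2) [--+] → (-0.0580929, 0.178812, 2.9778)–(0.0580929, 0.178812, 2.9778)  len=0.1162
  (v5,v6,v2) [--+] → (-0.152098, 0.11051, 2.9778)–(-0.0580929, 0.178812, 2.9778)  len=0.1162
  (v6,v7,v2) [--+] → (-0.188011, 0, 2.9778)–(-0.152098, 0.11051, 2.9778)  len=0.1162
  (v7,v8,v2) [--+] → (-0.152098, -0.11051, 2.9778)–(-0.188011, 0, 2.9778)  len=0.1162
  (v8,v9,v2) [--+] → (-0.0580929, -0.178812, 2.9778)–(-0.152098, -0.11051, 2.9778)  len=0.1162
  (v9,v10,v2) [--+] → (0.0580929, -0.178812, 2.9778)–(-0.0580929, -0.178812, 2.9778)  len=0.1162
  (v10,v11,v2) [--+] → (0.152098, -0.11051, 2.9778)–(0.0580929, -0.178812, 2.9778)  len=0.1162
  (v11,v1,v2) [--+] → (0.188011, 0, 2.9778)–(0.152098, -0.11051, 2.9778)  len=0.1162

Chained into 1 loop(s):
  loop 1: 10 segments, perimeter = 1.1620
Total perimeter = 1.162


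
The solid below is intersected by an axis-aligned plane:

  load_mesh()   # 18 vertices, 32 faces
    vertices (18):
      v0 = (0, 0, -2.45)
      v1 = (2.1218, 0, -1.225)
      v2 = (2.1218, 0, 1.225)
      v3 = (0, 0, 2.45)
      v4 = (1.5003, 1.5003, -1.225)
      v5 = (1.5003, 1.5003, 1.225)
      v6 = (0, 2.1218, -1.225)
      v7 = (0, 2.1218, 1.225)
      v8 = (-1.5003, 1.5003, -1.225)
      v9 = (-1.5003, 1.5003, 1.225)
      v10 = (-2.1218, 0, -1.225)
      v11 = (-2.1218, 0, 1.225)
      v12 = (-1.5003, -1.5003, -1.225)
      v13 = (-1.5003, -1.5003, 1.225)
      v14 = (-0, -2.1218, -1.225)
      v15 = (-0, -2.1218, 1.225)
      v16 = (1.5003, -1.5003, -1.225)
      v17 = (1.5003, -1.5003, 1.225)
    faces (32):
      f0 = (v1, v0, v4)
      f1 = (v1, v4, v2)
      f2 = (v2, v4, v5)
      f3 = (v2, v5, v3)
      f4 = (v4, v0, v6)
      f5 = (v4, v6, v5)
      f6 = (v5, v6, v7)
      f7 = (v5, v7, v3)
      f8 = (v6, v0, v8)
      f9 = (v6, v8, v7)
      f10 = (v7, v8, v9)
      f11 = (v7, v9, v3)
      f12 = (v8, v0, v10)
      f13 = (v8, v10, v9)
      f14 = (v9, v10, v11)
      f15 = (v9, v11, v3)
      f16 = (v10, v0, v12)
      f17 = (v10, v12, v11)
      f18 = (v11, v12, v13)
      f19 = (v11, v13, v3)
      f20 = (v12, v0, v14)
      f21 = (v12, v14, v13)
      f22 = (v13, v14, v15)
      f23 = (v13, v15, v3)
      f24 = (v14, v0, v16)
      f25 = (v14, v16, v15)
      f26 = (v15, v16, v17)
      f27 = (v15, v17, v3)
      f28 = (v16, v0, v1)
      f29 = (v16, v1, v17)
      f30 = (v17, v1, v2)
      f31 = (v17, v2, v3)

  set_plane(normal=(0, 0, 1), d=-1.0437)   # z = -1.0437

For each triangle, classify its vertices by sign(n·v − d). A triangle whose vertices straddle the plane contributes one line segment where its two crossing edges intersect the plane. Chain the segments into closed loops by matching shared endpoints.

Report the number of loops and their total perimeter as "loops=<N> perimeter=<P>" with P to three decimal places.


Straddling triangles (16 of 32):
  (v1,v4,v2) [--+] → (1.54629, 1.38928, -1.0437)–(2.1218, 0, -1.0437)  len=1.5038
  (v2,v4,v5) [+-+] → (1.54629, 1.38928, -1.0437)–(1.5003, 1.5003, -1.0437)  len=0.1202
  (v4,v6,v5) [--+] → (0.111022, 2.07581, -1.0437)–(1.5003, 1.5003, -1.0437)  len=1.5038
  (v5,v6,v7) [+-+] → (0.111022, 2.07581, -1.0437)–(0, 2.1218, -1.0437)  len=0.1202
  (v6,v8,v7) [--+] → (-1.38928, 1.54629, -1.0437)–(0, 2.1218, -1.0437)  len=1.5038
  (v7,v8,v9) [+-+] → (-1.38928, 1.54629, -1.0437)–(-1.5003, 1.5003, -1.0437)  len=0.1202
  (v8,v10,v9) [--+] → (-2.07581, 0.111022, -1.0437)–(-1.5003, 1.5003, -1.0437)  len=1.5038
  (v9,v10,v11) [+-+] → (-2.07581, 0.111022, -1.0437)–(-2.1218, 0, -1.0437)  len=0.1202
  (v10,v12,v11) [--+] → (-1.54629, -1.38928, -1.0437)–(-2.1218, 0, -1.0437)  len=1.5038
  (v11,v12,v13) [+-+] → (-1.54629, -1.38928, -1.0437)–(-1.5003, -1.5003, -1.0437)  len=0.1202
  (v12,v14,v13) [--+] → (-0.111022, -2.07581, -1.0437)–(-1.5003, -1.5003, -1.0437)  len=1.5038
  (v13,v14,v15) [+-+] → (-0.111022, -2.07581, -1.0437)–(0, -2.1218, -1.0437)  len=0.1202
  (v14,v16,v15) [--+] → (1.38928, -1.54629, -1.0437)–(0, -2.1218, -1.0437)  len=1.5038
  (v15,v16,v17) [+-+] → (1.38928, -1.54629, -1.0437)–(1.5003, -1.5003, -1.0437)  len=0.1202
  (v16,v1,v17) [--+] → (2.07581, -0.111022, -1.0437)–(1.5003, -1.5003, -1.0437)  len=1.5038
  (v17,v1,v2) [+-+] → (2.07581, -0.111022, -1.0437)–(2.1218, 0, -1.0437)  len=0.1202

Chained into 1 loop(s):
  loop 1: 16 segments, perimeter = 12.9915
Total perimeter = 12.991

loops=1 perimeter=12.991


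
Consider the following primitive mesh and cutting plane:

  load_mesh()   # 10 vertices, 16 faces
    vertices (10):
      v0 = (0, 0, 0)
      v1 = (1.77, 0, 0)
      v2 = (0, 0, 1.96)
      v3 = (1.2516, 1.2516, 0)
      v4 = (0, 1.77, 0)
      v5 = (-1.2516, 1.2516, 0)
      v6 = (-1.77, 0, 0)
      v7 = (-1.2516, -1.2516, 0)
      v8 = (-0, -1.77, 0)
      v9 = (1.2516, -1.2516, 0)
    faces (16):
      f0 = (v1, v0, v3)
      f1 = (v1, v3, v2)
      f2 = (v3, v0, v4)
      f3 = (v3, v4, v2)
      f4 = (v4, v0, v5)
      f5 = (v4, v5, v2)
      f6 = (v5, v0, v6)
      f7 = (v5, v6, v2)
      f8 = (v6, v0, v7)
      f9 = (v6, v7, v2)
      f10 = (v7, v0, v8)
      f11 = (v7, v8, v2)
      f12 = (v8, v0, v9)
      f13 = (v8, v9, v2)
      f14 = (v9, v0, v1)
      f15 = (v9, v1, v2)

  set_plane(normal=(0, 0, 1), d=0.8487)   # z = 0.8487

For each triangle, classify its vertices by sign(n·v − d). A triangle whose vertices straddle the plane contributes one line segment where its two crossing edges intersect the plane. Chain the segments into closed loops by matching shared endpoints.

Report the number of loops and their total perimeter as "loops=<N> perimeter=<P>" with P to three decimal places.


Straddling triangles (8 of 16):
  (v1,v3,v2) [--+] → (0.709644, 0.709644, 0.8487)–(1.00357, 0, 0.8487)  len=0.7681
  (v3,v4,v2) [--+] → (0, 1.00357, 0.8487)–(0.709644, 0.709644, 0.8487)  len=0.7681
  (v4,v5,v2) [--+] → (-0.709644, 0.709644, 0.8487)–(0, 1.00357, 0.8487)  len=0.7681
  (v5,v6,v2) [--+] → (-1.00357, 0, 0.8487)–(-0.709644, 0.709644, 0.8487)  len=0.7681
  (v6,v7,v2) [--+] → (-0.709644, -0.709644, 0.8487)–(-1.00357, 0, 0.8487)  len=0.7681
  (v7,v8,v2) [--+] → (0, -1.00357, 0.8487)–(-0.709644, -0.709644, 0.8487)  len=0.7681
  (v8,v9,v2) [--+] → (0.709644, -0.709644, 0.8487)–(0, -1.00357, 0.8487)  len=0.7681
  (v9,v1,v2) [--+] → (1.00357, 0, 0.8487)–(0.709644, -0.709644, 0.8487)  len=0.7681

Chained into 1 loop(s):
  loop 1: 8 segments, perimeter = 6.1449
Total perimeter = 6.145

loops=1 perimeter=6.145
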